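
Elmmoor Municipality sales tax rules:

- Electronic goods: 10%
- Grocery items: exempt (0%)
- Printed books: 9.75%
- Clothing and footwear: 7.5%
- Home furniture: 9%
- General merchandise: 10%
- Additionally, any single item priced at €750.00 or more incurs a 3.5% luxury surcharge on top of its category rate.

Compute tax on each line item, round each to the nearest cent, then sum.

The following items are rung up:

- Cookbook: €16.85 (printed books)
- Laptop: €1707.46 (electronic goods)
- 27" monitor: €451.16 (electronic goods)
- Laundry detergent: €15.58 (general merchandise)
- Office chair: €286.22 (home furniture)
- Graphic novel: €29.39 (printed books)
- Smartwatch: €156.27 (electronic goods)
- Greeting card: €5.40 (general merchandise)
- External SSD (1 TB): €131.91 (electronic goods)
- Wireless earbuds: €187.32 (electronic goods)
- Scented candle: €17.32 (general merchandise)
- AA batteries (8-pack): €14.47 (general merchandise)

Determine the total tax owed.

€358.73

Cookbook €16.85: printed books → 9.75% → €1.64
Laptop €1707.46: electronic goods → 10% + 3.5% surcharge = 13.5% → €230.51
27" monitor €451.16: electronic goods → 10% → €45.12
Laundry detergent €15.58: general merchandise → 10% → €1.56
Office chair €286.22: home furniture → 9% → €25.76
Graphic novel €29.39: printed books → 9.75% → €2.87
Smartwatch €156.27: electronic goods → 10% → €15.63
Greeting card €5.40: general merchandise → 10% → €0.54
External SSD (1 TB) €131.91: electronic goods → 10% → €13.19
Wireless earbuds €187.32: electronic goods → 10% → €18.73
Scented candle €17.32: general merchandise → 10% → €1.73
AA batteries (8-pack) €14.47: general merchandise → 10% → €1.45
Total tax = €1.64 + €230.51 + €45.12 + €1.56 + €25.76 + €2.87 + €15.63 + €0.54 + €13.19 + €18.73 + €1.73 + €1.45 = €358.73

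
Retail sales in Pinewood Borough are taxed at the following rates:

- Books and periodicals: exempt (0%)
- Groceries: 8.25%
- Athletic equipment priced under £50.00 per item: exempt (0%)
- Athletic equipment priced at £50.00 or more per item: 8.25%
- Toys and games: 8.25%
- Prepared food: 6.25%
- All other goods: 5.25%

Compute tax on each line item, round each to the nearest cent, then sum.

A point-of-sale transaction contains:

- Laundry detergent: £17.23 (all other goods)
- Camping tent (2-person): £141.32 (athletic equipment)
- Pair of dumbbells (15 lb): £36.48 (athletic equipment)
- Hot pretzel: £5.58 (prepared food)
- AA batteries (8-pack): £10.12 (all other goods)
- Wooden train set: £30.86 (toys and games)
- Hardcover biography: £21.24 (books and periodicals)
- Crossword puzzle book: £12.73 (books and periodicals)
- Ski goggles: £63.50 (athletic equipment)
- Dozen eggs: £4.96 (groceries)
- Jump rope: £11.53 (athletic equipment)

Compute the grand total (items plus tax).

Laundry detergent £17.23: all other goods → 5.25% → £0.90
Camping tent (2-person) £141.32: athletic equipment, £50.00 or more → 8.25% → £11.66
Pair of dumbbells (15 lb) £36.48: athletic equipment, under £50.00 → 0% → £0.00
Hot pretzel £5.58: prepared food → 6.25% → £0.35
AA batteries (8-pack) £10.12: all other goods → 5.25% → £0.53
Wooden train set £30.86: toys and games → 8.25% → £2.55
Hardcover biography £21.24: books and periodicals → 0% → £0.00
Crossword puzzle book £12.73: books and periodicals → 0% → £0.00
Ski goggles £63.50: athletic equipment, £50.00 or more → 8.25% → £5.24
Dozen eggs £4.96: groceries → 8.25% → £0.41
Jump rope £11.53: athletic equipment, under £50.00 → 0% → £0.00
Subtotal = £355.55; tax = £21.64; total due = £377.19

£377.19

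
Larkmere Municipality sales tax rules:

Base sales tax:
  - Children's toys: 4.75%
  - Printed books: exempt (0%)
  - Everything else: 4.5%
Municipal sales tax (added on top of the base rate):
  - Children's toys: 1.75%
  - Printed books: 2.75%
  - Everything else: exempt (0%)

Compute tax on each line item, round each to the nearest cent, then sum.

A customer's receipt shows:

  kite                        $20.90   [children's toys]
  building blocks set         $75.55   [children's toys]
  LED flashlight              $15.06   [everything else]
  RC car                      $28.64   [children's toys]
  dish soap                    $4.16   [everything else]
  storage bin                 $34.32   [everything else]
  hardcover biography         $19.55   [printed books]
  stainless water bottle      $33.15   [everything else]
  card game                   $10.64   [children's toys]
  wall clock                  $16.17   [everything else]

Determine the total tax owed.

$13.99

Kite $20.90: children's toys → 4.75% + 1.75% municipal = 6.5% → $1.36
Building blocks set $75.55: children's toys → 4.75% + 1.75% municipal = 6.5% → $4.91
LED flashlight $15.06: everything else → 4.5% + 0% municipal = 4.5% → $0.68
RC car $28.64: children's toys → 4.75% + 1.75% municipal = 6.5% → $1.86
Dish soap $4.16: everything else → 4.5% + 0% municipal = 4.5% → $0.19
Storage bin $34.32: everything else → 4.5% + 0% municipal = 4.5% → $1.54
Hardcover biography $19.55: printed books → 0% + 2.75% municipal = 2.75% → $0.54
Stainless water bottle $33.15: everything else → 4.5% + 0% municipal = 4.5% → $1.49
Card game $10.64: children's toys → 4.75% + 1.75% municipal = 6.5% → $0.69
Wall clock $16.17: everything else → 4.5% + 0% municipal = 4.5% → $0.73
Total tax = $1.36 + $4.91 + $0.68 + $1.86 + $0.19 + $1.54 + $0.54 + $1.49 + $0.69 + $0.73 = $13.99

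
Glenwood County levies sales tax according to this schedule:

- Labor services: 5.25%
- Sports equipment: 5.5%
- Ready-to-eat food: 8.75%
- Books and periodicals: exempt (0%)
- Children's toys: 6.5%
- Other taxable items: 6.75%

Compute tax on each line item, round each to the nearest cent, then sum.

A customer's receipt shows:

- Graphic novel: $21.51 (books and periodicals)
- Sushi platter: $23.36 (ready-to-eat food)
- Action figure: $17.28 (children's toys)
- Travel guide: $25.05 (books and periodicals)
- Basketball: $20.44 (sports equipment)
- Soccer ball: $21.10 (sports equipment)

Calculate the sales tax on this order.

Graphic novel $21.51: books and periodicals → 0% → $0.00
Sushi platter $23.36: ready-to-eat food → 8.75% → $2.04
Action figure $17.28: children's toys → 6.5% → $1.12
Travel guide $25.05: books and periodicals → 0% → $0.00
Basketball $20.44: sports equipment → 5.5% → $1.12
Soccer ball $21.10: sports equipment → 5.5% → $1.16
Total tax = $2.04 + $1.12 + $1.12 + $1.16 = $5.44

$5.44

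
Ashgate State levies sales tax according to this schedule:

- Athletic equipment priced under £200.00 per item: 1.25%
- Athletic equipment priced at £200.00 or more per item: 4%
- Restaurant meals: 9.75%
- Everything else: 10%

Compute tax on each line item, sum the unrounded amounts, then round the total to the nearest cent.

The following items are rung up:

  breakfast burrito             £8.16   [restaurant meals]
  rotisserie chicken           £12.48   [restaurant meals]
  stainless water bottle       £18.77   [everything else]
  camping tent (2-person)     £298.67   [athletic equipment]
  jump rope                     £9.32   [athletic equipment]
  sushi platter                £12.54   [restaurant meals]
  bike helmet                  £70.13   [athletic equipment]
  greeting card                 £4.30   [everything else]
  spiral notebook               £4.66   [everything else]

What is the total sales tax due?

£18.95

Breakfast burrito £8.16: restaurant meals → 9.75% → £0.7956
Rotisserie chicken £12.48: restaurant meals → 9.75% → £1.2168
Stainless water bottle £18.77: everything else → 10% → £1.877
Camping tent (2-person) £298.67: athletic equipment, £200.00 or more → 4% → £11.9468
Jump rope £9.32: athletic equipment, under £200.00 → 1.25% → £0.1165
Sushi platter £12.54: restaurant meals → 9.75% → £1.22265
Bike helmet £70.13: athletic equipment, under £200.00 → 1.25% → £0.876625
Greeting card £4.30: everything else → 10% → £0.43
Spiral notebook £4.66: everything else → 10% → £0.466
Unrounded tax sum = £18.947975 → £18.95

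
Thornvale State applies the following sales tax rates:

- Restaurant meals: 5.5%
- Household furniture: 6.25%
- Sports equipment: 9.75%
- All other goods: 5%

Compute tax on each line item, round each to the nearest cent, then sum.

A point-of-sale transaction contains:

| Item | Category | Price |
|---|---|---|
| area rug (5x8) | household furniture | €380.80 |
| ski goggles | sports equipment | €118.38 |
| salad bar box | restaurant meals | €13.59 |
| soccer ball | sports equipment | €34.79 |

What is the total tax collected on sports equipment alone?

€14.93

Ski goggles €118.38: sports equipment → 9.75% → €11.54
Soccer ball €34.79: sports equipment → 9.75% → €3.39
Tax on sports equipment = €11.54 + €3.39 = €14.93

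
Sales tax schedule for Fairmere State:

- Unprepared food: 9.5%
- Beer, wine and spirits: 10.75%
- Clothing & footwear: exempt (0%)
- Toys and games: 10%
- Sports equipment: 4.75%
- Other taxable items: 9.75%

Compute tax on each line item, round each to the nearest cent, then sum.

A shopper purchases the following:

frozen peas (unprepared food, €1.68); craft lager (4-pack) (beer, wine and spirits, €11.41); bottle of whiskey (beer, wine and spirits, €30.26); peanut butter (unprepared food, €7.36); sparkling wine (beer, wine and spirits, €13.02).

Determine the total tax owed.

€6.74

Frozen peas €1.68: unprepared food → 9.5% → €0.16
Craft lager (4-pack) €11.41: beer, wine and spirits → 10.75% → €1.23
Bottle of whiskey €30.26: beer, wine and spirits → 10.75% → €3.25
Peanut butter €7.36: unprepared food → 9.5% → €0.70
Sparkling wine €13.02: beer, wine and spirits → 10.75% → €1.40
Total tax = €0.16 + €1.23 + €3.25 + €0.70 + €1.40 = €6.74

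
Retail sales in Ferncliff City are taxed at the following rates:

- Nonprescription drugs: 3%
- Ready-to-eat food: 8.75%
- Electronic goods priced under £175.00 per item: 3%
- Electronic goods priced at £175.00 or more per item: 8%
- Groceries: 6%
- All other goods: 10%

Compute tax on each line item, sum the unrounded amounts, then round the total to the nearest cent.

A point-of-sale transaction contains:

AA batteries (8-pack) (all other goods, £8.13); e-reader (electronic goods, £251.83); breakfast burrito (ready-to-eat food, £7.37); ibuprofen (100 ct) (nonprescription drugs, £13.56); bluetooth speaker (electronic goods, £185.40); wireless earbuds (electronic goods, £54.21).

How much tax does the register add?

AA batteries (8-pack) £8.13: all other goods → 10% → £0.813
E-reader £251.83: electronic goods, £175.00 or more → 8% → £20.1464
Breakfast burrito £7.37: ready-to-eat food → 8.75% → £0.644875
Ibuprofen (100 ct) £13.56: nonprescription drugs → 3% → £0.4068
Bluetooth speaker £185.40: electronic goods, £175.00 or more → 8% → £14.832
Wireless earbuds £54.21: electronic goods, under £175.00 → 3% → £1.6263
Unrounded tax sum = £38.469375 → £38.47

£38.47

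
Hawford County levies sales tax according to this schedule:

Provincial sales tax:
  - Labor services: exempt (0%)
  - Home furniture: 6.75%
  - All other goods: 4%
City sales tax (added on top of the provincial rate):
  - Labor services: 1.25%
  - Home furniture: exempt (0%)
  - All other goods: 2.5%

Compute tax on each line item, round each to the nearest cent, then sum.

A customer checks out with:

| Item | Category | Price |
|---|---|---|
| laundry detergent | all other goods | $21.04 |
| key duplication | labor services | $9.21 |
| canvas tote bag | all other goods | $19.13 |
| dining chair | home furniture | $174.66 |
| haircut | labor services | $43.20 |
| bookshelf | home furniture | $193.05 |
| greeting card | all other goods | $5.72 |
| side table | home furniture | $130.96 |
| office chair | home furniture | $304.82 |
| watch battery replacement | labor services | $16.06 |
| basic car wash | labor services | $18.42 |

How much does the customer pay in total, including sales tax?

Laundry detergent $21.04: all other goods → 4% + 2.5% city = 6.5% → $1.37
Key duplication $9.21: labor services → 0% + 1.25% city = 1.25% → $0.12
Canvas tote bag $19.13: all other goods → 4% + 2.5% city = 6.5% → $1.24
Dining chair $174.66: home furniture → 6.75% + 0% city = 6.75% → $11.79
Haircut $43.20: labor services → 0% + 1.25% city = 1.25% → $0.54
Bookshelf $193.05: home furniture → 6.75% + 0% city = 6.75% → $13.03
Greeting card $5.72: all other goods → 4% + 2.5% city = 6.5% → $0.37
Side table $130.96: home furniture → 6.75% + 0% city = 6.75% → $8.84
Office chair $304.82: home furniture → 6.75% + 0% city = 6.75% → $20.58
Watch battery replacement $16.06: labor services → 0% + 1.25% city = 1.25% → $0.20
Basic car wash $18.42: labor services → 0% + 1.25% city = 1.25% → $0.23
Subtotal = $936.27; tax = $58.31; total due = $994.58

$994.58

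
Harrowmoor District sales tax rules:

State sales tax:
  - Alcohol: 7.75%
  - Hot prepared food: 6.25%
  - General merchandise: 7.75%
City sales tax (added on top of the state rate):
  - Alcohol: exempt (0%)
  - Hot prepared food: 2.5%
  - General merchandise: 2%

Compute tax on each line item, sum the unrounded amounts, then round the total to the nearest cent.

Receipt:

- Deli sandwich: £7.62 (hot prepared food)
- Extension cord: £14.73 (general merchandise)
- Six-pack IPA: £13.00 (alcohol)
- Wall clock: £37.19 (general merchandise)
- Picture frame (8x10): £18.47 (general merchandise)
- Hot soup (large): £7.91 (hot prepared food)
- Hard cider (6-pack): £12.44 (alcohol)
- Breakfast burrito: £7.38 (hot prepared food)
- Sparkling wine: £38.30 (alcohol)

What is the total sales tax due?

Deli sandwich £7.62: hot prepared food → 6.25% + 2.5% city = 8.75% → £0.66675
Extension cord £14.73: general merchandise → 7.75% + 2% city = 9.75% → £1.436175
Six-pack IPA £13.00: alcohol → 7.75% + 0% city = 7.75% → £1.0075
Wall clock £37.19: general merchandise → 7.75% + 2% city = 9.75% → £3.626025
Picture frame (8x10) £18.47: general merchandise → 7.75% + 2% city = 9.75% → £1.800825
Hot soup (large) £7.91: hot prepared food → 6.25% + 2.5% city = 8.75% → £0.692125
Hard cider (6-pack) £12.44: alcohol → 7.75% + 0% city = 7.75% → £0.9641
Breakfast burrito £7.38: hot prepared food → 6.25% + 2.5% city = 8.75% → £0.64575
Sparkling wine £38.30: alcohol → 7.75% + 0% city = 7.75% → £2.96825
Unrounded tax sum = £13.8075 → £13.81

£13.81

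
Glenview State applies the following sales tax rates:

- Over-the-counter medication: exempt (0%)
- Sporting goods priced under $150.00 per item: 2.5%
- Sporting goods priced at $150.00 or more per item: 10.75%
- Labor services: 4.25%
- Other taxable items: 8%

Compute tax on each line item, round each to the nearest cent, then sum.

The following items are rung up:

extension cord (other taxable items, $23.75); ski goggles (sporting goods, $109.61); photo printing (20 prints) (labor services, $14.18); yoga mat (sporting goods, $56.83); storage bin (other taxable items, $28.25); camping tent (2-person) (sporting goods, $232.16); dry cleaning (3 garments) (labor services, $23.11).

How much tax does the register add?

$34.86

Extension cord $23.75: other taxable items → 8% → $1.90
Ski goggles $109.61: sporting goods, under $150.00 → 2.5% → $2.74
Photo printing (20 prints) $14.18: labor services → 4.25% → $0.60
Yoga mat $56.83: sporting goods, under $150.00 → 2.5% → $1.42
Storage bin $28.25: other taxable items → 8% → $2.26
Camping tent (2-person) $232.16: sporting goods, $150.00 or more → 10.75% → $24.96
Dry cleaning (3 garments) $23.11: labor services → 4.25% → $0.98
Total tax = $1.90 + $2.74 + $0.60 + $1.42 + $2.26 + $24.96 + $0.98 = $34.86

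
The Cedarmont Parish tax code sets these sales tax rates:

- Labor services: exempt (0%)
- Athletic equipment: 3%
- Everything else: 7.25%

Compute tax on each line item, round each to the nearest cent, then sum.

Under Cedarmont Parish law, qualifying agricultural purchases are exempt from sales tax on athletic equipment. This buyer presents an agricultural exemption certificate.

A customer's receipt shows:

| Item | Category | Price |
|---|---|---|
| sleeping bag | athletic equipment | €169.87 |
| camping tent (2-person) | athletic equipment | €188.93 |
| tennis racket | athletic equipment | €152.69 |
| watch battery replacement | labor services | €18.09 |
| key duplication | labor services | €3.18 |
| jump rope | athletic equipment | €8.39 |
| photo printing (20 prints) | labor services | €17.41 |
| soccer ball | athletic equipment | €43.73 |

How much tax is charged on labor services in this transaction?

Watch battery replacement €18.09: labor services → 0% → €0.00
Key duplication €3.18: labor services → 0% → €0.00
Photo printing (20 prints) €17.41: labor services → 0% → €0.00
Tax on labor services = €0.00 + €0.00 + €0.00 = €0.00

€0.00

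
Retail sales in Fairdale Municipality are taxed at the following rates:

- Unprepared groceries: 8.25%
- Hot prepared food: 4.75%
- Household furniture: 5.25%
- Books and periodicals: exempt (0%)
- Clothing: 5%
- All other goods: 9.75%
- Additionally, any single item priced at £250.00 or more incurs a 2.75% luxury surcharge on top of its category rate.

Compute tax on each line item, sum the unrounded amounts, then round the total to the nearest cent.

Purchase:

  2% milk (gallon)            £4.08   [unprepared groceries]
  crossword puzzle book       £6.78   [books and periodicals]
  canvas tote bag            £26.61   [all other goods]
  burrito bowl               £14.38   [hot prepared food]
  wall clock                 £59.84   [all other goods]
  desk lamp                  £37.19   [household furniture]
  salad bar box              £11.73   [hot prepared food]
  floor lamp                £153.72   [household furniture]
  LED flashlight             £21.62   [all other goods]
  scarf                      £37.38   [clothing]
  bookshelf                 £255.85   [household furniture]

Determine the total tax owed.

£44.47

2% milk (gallon) £4.08: unprepared groceries → 8.25% → £0.3366
Crossword puzzle book £6.78: books and periodicals → 0% → £0.00
Canvas tote bag £26.61: all other goods → 9.75% → £2.594475
Burrito bowl £14.38: hot prepared food → 4.75% → £0.68305
Wall clock £59.84: all other goods → 9.75% → £5.8344
Desk lamp £37.19: household furniture → 5.25% → £1.952475
Salad bar box £11.73: hot prepared food → 4.75% → £0.557175
Floor lamp £153.72: household furniture → 5.25% → £8.0703
LED flashlight £21.62: all other goods → 9.75% → £2.10795
Scarf £37.38: clothing → 5% → £1.869
Bookshelf £255.85: household furniture → 5.25% + 2.75% surcharge = 8% → £20.468
Unrounded tax sum = £44.473425 → £44.47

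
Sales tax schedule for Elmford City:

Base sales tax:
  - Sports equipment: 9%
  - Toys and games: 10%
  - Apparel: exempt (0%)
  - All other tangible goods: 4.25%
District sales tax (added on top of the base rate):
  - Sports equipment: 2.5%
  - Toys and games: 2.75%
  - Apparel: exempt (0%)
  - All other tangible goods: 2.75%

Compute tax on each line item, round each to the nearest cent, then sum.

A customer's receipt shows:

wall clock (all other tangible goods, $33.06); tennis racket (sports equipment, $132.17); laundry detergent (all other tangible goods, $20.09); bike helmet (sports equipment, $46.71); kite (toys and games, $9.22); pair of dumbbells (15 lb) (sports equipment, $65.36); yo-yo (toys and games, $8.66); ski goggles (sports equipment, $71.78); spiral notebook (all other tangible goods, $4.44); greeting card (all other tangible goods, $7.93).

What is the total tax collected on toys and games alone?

$2.28

Kite $9.22: toys and games → 10% + 2.75% district = 12.75% → $1.18
Yo-yo $8.66: toys and games → 10% + 2.75% district = 12.75% → $1.10
Tax on toys and games = $1.18 + $1.10 = $2.28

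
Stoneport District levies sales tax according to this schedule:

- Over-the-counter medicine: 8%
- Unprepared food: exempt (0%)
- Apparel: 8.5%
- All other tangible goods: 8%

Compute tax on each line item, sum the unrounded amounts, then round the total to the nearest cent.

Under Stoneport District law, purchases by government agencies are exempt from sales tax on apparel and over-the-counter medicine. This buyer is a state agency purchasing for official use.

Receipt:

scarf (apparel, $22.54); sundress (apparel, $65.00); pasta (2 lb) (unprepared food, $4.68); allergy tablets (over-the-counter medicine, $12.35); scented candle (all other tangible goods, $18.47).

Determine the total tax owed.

Scarf $22.54: apparel, buyer-exempt → 0% → $0.00
Sundress $65.00: apparel, buyer-exempt → 0% → $0.00
Pasta (2 lb) $4.68: unprepared food → 0% → $0.00
Allergy tablets $12.35: over-the-counter medicine, buyer-exempt → 0% → $0.00
Scented candle $18.47: all other tangible goods → 8% → $1.4776
Unrounded tax sum = $1.4776 → $1.48

$1.48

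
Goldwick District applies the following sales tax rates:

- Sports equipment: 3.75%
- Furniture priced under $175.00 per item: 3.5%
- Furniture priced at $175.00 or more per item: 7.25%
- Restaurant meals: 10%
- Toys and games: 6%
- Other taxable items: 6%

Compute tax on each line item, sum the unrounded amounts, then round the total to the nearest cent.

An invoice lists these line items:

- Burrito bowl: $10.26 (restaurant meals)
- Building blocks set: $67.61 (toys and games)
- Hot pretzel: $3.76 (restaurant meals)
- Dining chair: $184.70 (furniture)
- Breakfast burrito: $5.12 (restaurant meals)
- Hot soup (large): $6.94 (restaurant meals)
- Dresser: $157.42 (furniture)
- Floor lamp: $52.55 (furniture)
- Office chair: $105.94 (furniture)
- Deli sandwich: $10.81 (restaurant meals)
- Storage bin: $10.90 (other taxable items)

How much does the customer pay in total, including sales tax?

$648.86

Burrito bowl $10.26: restaurant meals → 10% → $1.026
Building blocks set $67.61: toys and games → 6% → $4.0566
Hot pretzel $3.76: restaurant meals → 10% → $0.376
Dining chair $184.70: furniture, $175.00 or more → 7.25% → $13.39075
Breakfast burrito $5.12: restaurant meals → 10% → $0.512
Hot soup (large) $6.94: restaurant meals → 10% → $0.694
Dresser $157.42: furniture, under $175.00 → 3.5% → $5.5097
Floor lamp $52.55: furniture, under $175.00 → 3.5% → $1.83925
Office chair $105.94: furniture, under $175.00 → 3.5% → $3.7079
Deli sandwich $10.81: restaurant meals → 10% → $1.081
Storage bin $10.90: other taxable items → 6% → $0.654
Subtotal = $616.01; unrounded tax = $32.8472 → $32.85; total due = $648.86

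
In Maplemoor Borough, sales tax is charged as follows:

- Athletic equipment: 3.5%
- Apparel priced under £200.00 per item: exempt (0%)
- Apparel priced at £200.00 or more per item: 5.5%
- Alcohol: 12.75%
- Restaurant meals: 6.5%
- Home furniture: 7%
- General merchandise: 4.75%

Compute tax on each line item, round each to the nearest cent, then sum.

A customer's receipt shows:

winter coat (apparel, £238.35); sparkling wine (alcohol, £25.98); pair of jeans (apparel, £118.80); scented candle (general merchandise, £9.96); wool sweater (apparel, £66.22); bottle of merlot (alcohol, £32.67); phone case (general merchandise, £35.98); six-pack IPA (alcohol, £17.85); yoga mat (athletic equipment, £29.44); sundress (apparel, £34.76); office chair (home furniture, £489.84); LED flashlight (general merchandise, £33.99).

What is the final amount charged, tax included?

£1195.82

Winter coat £238.35: apparel, £200.00 or more → 5.5% → £13.11
Sparkling wine £25.98: alcohol → 12.75% → £3.31
Pair of jeans £118.80: apparel, under £200.00 → 0% → £0.00
Scented candle £9.96: general merchandise → 4.75% → £0.47
Wool sweater £66.22: apparel, under £200.00 → 0% → £0.00
Bottle of merlot £32.67: alcohol → 12.75% → £4.17
Phone case £35.98: general merchandise → 4.75% → £1.71
Six-pack IPA £17.85: alcohol → 12.75% → £2.28
Yoga mat £29.44: athletic equipment → 3.5% → £1.03
Sundress £34.76: apparel, under £200.00 → 0% → £0.00
Office chair £489.84: home furniture → 7% → £34.29
LED flashlight £33.99: general merchandise → 4.75% → £1.61
Subtotal = £1133.84; tax = £61.98; total due = £1195.82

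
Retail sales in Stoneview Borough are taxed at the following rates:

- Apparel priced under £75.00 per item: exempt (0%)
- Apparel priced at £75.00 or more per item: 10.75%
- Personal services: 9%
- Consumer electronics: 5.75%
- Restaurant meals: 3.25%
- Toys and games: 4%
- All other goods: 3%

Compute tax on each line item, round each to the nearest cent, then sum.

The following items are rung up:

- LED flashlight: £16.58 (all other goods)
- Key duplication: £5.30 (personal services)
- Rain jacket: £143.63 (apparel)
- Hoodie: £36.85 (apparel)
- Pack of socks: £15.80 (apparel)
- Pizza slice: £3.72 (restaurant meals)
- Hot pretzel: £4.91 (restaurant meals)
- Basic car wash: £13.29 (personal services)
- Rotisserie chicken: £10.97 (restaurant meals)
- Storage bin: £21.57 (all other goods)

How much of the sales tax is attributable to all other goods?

LED flashlight £16.58: all other goods → 3% → £0.50
Storage bin £21.57: all other goods → 3% → £0.65
Tax on all other goods = £0.50 + £0.65 = £1.15

£1.15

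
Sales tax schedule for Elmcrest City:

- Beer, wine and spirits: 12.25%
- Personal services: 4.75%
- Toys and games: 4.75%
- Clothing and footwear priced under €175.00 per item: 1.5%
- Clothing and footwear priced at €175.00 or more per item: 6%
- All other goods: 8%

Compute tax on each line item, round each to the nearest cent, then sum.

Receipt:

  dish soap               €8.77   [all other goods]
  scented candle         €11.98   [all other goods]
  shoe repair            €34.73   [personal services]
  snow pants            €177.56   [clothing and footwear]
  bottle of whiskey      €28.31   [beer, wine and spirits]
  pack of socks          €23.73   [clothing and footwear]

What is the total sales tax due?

€17.79

Dish soap €8.77: all other goods → 8% → €0.70
Scented candle €11.98: all other goods → 8% → €0.96
Shoe repair €34.73: personal services → 4.75% → €1.65
Snow pants €177.56: clothing and footwear, €175.00 or more → 6% → €10.65
Bottle of whiskey €28.31: beer, wine and spirits → 12.25% → €3.47
Pack of socks €23.73: clothing and footwear, under €175.00 → 1.5% → €0.36
Total tax = €0.70 + €0.96 + €1.65 + €10.65 + €3.47 + €0.36 = €17.79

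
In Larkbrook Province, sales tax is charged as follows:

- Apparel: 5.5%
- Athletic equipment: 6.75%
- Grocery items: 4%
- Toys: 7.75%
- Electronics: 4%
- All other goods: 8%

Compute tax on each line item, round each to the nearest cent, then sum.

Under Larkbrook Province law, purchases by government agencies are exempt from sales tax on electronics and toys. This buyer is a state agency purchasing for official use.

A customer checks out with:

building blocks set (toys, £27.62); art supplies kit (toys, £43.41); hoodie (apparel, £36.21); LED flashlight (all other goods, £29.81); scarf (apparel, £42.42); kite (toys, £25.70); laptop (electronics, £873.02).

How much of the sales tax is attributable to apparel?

Hoodie £36.21: apparel → 5.5% → £1.99
Scarf £42.42: apparel → 5.5% → £2.33
Tax on apparel = £1.99 + £2.33 = £4.32

£4.32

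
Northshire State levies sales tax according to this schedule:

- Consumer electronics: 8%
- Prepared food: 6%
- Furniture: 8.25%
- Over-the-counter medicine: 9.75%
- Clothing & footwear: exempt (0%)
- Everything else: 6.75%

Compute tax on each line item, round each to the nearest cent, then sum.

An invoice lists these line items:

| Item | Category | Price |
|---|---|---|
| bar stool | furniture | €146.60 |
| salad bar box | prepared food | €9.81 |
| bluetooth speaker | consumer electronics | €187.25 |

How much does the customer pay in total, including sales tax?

€371.32

Bar stool €146.60: furniture → 8.25% → €12.09
Salad bar box €9.81: prepared food → 6% → €0.59
Bluetooth speaker €187.25: consumer electronics → 8% → €14.98
Subtotal = €343.66; tax = €27.66; total due = €371.32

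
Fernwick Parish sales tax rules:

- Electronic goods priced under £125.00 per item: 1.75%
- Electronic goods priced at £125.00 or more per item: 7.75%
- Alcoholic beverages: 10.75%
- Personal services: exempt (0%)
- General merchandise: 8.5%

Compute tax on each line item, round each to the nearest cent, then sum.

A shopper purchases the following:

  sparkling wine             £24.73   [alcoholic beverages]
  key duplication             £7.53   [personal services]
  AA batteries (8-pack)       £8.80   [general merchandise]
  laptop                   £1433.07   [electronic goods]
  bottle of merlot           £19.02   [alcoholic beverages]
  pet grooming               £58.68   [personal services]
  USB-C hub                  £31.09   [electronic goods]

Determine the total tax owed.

£117.05

Sparkling wine £24.73: alcoholic beverages → 10.75% → £2.66
Key duplication £7.53: personal services → 0% → £0.00
AA batteries (8-pack) £8.80: general merchandise → 8.5% → £0.75
Laptop £1433.07: electronic goods, £125.00 or more → 7.75% → £111.06
Bottle of merlot £19.02: alcoholic beverages → 10.75% → £2.04
Pet grooming £58.68: personal services → 0% → £0.00
USB-C hub £31.09: electronic goods, under £125.00 → 1.75% → £0.54
Total tax = £2.66 + £0.75 + £111.06 + £2.04 + £0.54 = £117.05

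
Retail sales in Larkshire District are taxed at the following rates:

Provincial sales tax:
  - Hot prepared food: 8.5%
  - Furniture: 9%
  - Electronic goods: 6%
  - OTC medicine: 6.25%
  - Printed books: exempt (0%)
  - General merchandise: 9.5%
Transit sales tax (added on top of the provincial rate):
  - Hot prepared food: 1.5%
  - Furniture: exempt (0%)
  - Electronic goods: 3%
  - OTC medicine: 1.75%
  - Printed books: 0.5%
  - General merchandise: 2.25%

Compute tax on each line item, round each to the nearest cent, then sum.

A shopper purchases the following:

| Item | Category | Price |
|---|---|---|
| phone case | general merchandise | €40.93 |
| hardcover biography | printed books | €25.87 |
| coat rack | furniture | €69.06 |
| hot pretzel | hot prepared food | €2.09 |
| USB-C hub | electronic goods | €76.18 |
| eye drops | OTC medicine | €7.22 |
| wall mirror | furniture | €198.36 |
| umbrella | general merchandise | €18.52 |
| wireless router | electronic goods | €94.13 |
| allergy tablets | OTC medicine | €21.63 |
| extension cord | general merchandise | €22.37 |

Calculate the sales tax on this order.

Phone case €40.93: general merchandise → 9.5% + 2.25% transit = 11.75% → €4.81
Hardcover biography €25.87: printed books → 0% + 0.5% transit = 0.5% → €0.13
Coat rack €69.06: furniture → 9% + 0% transit = 9% → €6.22
Hot pretzel €2.09: hot prepared food → 8.5% + 1.5% transit = 10% → €0.21
USB-C hub €76.18: electronic goods → 6% + 3% transit = 9% → €6.86
Eye drops €7.22: OTC medicine → 6.25% + 1.75% transit = 8% → €0.58
Wall mirror €198.36: furniture → 9% + 0% transit = 9% → €17.85
Umbrella €18.52: general merchandise → 9.5% + 2.25% transit = 11.75% → €2.18
Wireless router €94.13: electronic goods → 6% + 3% transit = 9% → €8.47
Allergy tablets €21.63: OTC medicine → 6.25% + 1.75% transit = 8% → €1.73
Extension cord €22.37: general merchandise → 9.5% + 2.25% transit = 11.75% → €2.63
Total tax = €4.81 + €0.13 + €6.22 + €0.21 + €6.86 + €0.58 + €17.85 + €2.18 + €8.47 + €1.73 + €2.63 = €51.67

€51.67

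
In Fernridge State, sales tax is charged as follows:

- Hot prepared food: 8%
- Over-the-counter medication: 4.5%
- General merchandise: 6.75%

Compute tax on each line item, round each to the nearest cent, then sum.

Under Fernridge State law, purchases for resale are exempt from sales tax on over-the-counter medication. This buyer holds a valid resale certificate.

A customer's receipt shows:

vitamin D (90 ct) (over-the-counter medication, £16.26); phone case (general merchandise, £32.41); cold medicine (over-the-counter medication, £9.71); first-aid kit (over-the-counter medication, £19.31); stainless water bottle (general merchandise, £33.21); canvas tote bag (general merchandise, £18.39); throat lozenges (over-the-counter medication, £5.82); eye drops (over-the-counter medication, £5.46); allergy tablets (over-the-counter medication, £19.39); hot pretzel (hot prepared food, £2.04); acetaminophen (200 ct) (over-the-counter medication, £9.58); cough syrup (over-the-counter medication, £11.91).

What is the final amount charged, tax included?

£189.32

Vitamin D (90 ct) £16.26: over-the-counter medication, buyer-exempt → 0% → £0.00
Phone case £32.41: general merchandise → 6.75% → £2.19
Cold medicine £9.71: over-the-counter medication, buyer-exempt → 0% → £0.00
First-aid kit £19.31: over-the-counter medication, buyer-exempt → 0% → £0.00
Stainless water bottle £33.21: general merchandise → 6.75% → £2.24
Canvas tote bag £18.39: general merchandise → 6.75% → £1.24
Throat lozenges £5.82: over-the-counter medication, buyer-exempt → 0% → £0.00
Eye drops £5.46: over-the-counter medication, buyer-exempt → 0% → £0.00
Allergy tablets £19.39: over-the-counter medication, buyer-exempt → 0% → £0.00
Hot pretzel £2.04: hot prepared food → 8% → £0.16
Acetaminophen (200 ct) £9.58: over-the-counter medication, buyer-exempt → 0% → £0.00
Cough syrup £11.91: over-the-counter medication, buyer-exempt → 0% → £0.00
Subtotal = £183.49; tax = £5.83; total due = £189.32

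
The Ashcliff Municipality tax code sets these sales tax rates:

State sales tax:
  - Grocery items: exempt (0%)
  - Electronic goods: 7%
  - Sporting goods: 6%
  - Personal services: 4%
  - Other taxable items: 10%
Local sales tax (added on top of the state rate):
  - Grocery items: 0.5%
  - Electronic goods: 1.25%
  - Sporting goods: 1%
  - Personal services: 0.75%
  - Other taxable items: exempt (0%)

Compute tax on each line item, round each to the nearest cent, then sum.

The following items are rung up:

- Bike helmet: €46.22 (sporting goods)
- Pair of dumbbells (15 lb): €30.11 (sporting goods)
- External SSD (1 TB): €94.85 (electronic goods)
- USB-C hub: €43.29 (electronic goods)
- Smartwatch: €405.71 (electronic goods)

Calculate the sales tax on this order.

Bike helmet €46.22: sporting goods → 6% + 1% local = 7% → €3.24
Pair of dumbbells (15 lb) €30.11: sporting goods → 6% + 1% local = 7% → €2.11
External SSD (1 TB) €94.85: electronic goods → 7% + 1.25% local = 8.25% → €7.83
USB-C hub €43.29: electronic goods → 7% + 1.25% local = 8.25% → €3.57
Smartwatch €405.71: electronic goods → 7% + 1.25% local = 8.25% → €33.47
Total tax = €3.24 + €2.11 + €7.83 + €3.57 + €33.47 = €50.22

€50.22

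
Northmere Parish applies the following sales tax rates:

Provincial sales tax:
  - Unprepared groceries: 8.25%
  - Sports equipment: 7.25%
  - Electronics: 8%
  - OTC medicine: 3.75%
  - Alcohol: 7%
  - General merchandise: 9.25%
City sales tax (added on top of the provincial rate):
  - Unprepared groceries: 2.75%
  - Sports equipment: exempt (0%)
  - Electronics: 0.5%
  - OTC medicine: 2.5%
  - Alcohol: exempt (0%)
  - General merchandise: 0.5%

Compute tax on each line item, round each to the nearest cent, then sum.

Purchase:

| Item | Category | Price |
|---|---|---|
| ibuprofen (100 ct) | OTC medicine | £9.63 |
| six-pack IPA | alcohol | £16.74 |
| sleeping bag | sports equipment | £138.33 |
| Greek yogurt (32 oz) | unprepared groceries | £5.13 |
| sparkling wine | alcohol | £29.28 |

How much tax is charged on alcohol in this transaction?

Six-pack IPA £16.74: alcohol → 7% + 0% city = 7% → £1.17
Sparkling wine £29.28: alcohol → 7% + 0% city = 7% → £2.05
Tax on alcohol = £1.17 + £2.05 = £3.22

£3.22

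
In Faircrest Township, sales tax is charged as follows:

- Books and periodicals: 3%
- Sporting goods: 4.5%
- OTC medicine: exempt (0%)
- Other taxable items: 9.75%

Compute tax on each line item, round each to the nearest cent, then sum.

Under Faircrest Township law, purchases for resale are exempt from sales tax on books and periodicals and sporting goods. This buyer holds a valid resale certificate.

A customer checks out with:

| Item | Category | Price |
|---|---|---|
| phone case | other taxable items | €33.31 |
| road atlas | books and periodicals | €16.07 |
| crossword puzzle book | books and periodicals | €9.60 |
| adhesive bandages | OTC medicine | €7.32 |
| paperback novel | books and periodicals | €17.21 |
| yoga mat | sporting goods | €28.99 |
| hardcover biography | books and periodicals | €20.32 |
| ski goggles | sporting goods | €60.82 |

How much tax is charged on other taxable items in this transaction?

Phone case €33.31: other taxable items → 9.75% → €3.25
Tax on other taxable items = €3.25

€3.25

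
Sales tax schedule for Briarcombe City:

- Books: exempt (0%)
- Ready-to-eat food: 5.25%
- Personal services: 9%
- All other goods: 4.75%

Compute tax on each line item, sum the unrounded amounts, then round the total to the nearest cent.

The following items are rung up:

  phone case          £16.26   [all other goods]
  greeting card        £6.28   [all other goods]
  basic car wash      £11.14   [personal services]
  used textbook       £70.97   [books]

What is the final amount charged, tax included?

£106.72

Phone case £16.26: all other goods → 4.75% → £0.77235
Greeting card £6.28: all other goods → 4.75% → £0.2983
Basic car wash £11.14: personal services → 9% → £1.0026
Used textbook £70.97: books → 0% → £0.00
Subtotal = £104.65; unrounded tax = £2.07325 → £2.07; total due = £106.72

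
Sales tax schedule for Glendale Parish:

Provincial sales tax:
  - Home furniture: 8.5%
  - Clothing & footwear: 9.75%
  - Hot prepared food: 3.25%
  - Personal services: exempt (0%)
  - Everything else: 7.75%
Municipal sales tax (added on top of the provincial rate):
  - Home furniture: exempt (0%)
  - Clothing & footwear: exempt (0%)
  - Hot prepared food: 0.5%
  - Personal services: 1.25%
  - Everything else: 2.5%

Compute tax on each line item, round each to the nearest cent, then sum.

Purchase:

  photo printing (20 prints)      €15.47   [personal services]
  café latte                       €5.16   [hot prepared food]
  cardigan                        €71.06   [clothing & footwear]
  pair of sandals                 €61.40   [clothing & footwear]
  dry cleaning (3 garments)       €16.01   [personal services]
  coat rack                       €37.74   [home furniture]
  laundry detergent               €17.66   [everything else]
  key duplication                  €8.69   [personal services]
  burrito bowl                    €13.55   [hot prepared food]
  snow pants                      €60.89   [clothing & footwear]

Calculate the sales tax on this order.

Photo printing (20 prints) €15.47: personal services → 0% + 1.25% municipal = 1.25% → €0.19
Café latte €5.16: hot prepared food → 3.25% + 0.5% municipal = 3.75% → €0.19
Cardigan €71.06: clothing & footwear → 9.75% + 0% municipal = 9.75% → €6.93
Pair of sandals €61.40: clothing & footwear → 9.75% + 0% municipal = 9.75% → €5.99
Dry cleaning (3 garments) €16.01: personal services → 0% + 1.25% municipal = 1.25% → €0.20
Coat rack €37.74: home furniture → 8.5% + 0% municipal = 8.5% → €3.21
Laundry detergent €17.66: everything else → 7.75% + 2.5% municipal = 10.25% → €1.81
Key duplication €8.69: personal services → 0% + 1.25% municipal = 1.25% → €0.11
Burrito bowl €13.55: hot prepared food → 3.25% + 0.5% municipal = 3.75% → €0.51
Snow pants €60.89: clothing & footwear → 9.75% + 0% municipal = 9.75% → €5.94
Total tax = €0.19 + €0.19 + €6.93 + €5.99 + €0.20 + €3.21 + €1.81 + €0.11 + €0.51 + €5.94 = €25.08

€25.08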